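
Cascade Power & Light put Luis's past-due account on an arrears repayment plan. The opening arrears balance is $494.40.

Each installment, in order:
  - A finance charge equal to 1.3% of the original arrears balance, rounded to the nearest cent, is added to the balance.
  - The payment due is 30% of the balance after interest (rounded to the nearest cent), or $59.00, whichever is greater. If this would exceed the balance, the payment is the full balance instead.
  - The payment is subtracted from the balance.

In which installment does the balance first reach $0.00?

7

Installment 1: $494.40 +$6.43 interest = $500.83; pay $150.25 → $350.58
Installment 2: $350.58 +$6.43 interest = $357.01; pay $107.10 → $249.91
Installment 3: $249.91 +$6.43 interest = $256.34; pay $76.90 → $179.44
Installment 4: $179.44 +$6.43 interest = $185.87; pay $59.00 → $126.87
Installment 5: $126.87 +$6.43 interest = $133.30; pay $59.00 → $74.30
Installment 6: $74.30 +$6.43 interest = $80.73; pay $59.00 → $21.73
Installment 7: $21.73 +$6.43 interest = $28.16; pay $28.16 → $0.00
Balance reaches $0.00 in installment 7.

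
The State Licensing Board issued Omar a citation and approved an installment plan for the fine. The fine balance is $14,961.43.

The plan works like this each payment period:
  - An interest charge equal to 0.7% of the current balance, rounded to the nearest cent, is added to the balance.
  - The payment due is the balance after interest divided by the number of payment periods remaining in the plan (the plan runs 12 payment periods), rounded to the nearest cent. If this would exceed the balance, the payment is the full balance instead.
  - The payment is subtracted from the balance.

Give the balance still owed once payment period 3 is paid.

$11,458.37

Payment period 1: opening $14,961.43; interest $104.73 → $15,066.16; payment $1,255.51; balance $13,810.65
Payment period 2: opening $13,810.65; interest $96.67 → $13,907.32; payment $1,264.30; balance $12,643.02
Payment period 3: opening $12,643.02; interest $88.50 → $12,731.52; payment $1,273.15; balance $11,458.37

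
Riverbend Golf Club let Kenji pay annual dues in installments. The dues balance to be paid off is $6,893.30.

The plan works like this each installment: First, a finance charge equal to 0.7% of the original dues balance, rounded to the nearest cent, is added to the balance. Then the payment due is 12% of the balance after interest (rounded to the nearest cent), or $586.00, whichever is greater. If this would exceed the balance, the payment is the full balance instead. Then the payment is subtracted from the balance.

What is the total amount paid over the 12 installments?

Installment 1: $6,893.30 +$48.25 interest = $6,941.55; pay $832.99 → $6,108.56
Installment 2: $6,108.56 +$48.25 interest = $6,156.81; pay $738.82 → $5,417.99
Installment 3: $5,417.99 +$48.25 interest = $5,466.24; pay $655.95 → $4,810.29
Installment 4: $4,810.29 +$48.25 interest = $4,858.54; pay $586.00 → $4,272.54
Installment 5: $4,272.54 +$48.25 interest = $4,320.79; pay $586.00 → $3,734.79
Installment 6: $3,734.79 +$48.25 interest = $3,783.04; pay $586.00 → $3,197.04
Installment 7: $3,197.04 +$48.25 interest = $3,245.29; pay $586.00 → $2,659.29
Installment 8: $2,659.29 +$48.25 interest = $2,707.54; pay $586.00 → $2,121.54
Installment 9: $2,121.54 +$48.25 interest = $2,169.79; pay $586.00 → $1,583.79
Installment 10: $1,583.79 +$48.25 interest = $1,632.04; pay $586.00 → $1,046.04
Installment 11: $1,046.04 +$48.25 interest = $1,094.29; pay $586.00 → $508.29
Installment 12: $508.29 +$48.25 interest = $556.54; pay $556.54 → $0.00
Total paid: $7,472.30

$7,472.30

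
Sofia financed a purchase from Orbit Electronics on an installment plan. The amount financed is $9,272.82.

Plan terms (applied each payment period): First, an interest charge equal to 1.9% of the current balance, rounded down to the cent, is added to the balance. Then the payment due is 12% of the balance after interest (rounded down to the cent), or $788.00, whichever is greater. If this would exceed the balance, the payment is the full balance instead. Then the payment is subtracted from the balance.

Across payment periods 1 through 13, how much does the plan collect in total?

# | Opening | Interest | Payment | End bal
1 | $9,272.82 | $176.18 | $1,133.88 | $8,315.12
2 | $8,315.12 | $157.98 | $1,016.77 | $7,456.33
3 | $7,456.33 | $141.67 | $911.76 | $6,686.24
4 | $6,686.24 | $127.03 | $817.59 | $5,995.68
5 | $5,995.68 | $113.91 | $788.00 | $5,321.59
6 | $5,321.59 | $101.11 | $788.00 | $4,634.70
7 | $4,634.70 | $88.05 | $788.00 | $3,934.75
8 | $3,934.75 | $74.76 | $788.00 | $3,221.51
9 | $3,221.51 | $61.20 | $788.00 | $2,494.71
10 | $2,494.71 | $47.39 | $788.00 | $1,754.10
11 | $1,754.10 | $33.32 | $788.00 | $999.42
12 | $999.42 | $18.98 | $788.00 | $230.40
13 | $230.40 | $4.37 | $234.77 | $0.00
Total paid: $10,418.77

$10,418.77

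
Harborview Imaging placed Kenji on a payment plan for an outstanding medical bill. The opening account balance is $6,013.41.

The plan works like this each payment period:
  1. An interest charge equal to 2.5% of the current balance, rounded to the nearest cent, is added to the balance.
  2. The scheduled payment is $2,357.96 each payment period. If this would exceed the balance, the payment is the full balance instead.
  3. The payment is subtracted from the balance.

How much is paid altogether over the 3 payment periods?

Payment period 1: opening $6,013.41; interest $150.34 → $6,163.75; payment $2,357.96; balance $3,805.79
Payment period 2: opening $3,805.79; interest $95.14 → $3,900.93; payment $2,357.96; balance $1,542.97
Payment period 3: opening $1,542.97; interest $38.57 → $1,581.54; payment $1,581.54; balance $0.00
Total paid: $6,297.46

$6,297.46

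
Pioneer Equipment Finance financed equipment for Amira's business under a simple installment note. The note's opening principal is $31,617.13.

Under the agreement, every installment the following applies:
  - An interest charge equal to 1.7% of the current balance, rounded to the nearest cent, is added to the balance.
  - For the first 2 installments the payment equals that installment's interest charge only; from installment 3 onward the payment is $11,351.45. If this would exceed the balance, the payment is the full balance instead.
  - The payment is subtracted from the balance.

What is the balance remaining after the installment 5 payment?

$0.00

Installment 1: opening $31,617.13; interest $537.49 → $32,154.62; payment $537.49; balance $31,617.13
Installment 2: opening $31,617.13; interest $537.49 → $32,154.62; payment $537.49; balance $31,617.13
Installment 3: opening $31,617.13; interest $537.49 → $32,154.62; payment $11,351.45; balance $20,803.17
Installment 4: opening $20,803.17; interest $353.65 → $21,156.82; payment $11,351.45; balance $9,805.37
Installment 5: opening $9,805.37; interest $166.69 → $9,972.06; payment $9,972.06; balance $0.00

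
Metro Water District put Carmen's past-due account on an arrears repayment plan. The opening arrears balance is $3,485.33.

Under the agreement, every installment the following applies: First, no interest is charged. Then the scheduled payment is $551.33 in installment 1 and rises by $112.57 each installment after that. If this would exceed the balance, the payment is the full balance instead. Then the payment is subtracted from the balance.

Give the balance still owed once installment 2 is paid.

Installment 1: opening $3,485.33; payment $551.33; balance $2,934.00
Installment 2: opening $2,934.00; payment $663.90; balance $2,270.10

$2,270.10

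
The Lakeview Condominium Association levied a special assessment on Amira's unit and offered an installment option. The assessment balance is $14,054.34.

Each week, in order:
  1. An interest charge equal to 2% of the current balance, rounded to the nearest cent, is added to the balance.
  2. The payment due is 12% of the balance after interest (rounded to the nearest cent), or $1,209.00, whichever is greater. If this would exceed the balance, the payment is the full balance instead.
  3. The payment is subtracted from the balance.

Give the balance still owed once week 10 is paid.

$2,647.56

Week 1: $14,054.34 +$281.09 interest = $14,335.43; pay $1,720.25 → $12,615.18
Week 2: $12,615.18 +$252.30 interest = $12,867.48; pay $1,544.10 → $11,323.38
Week 3: $11,323.38 +$226.47 interest = $11,549.85; pay $1,385.98 → $10,163.87
Week 4: $10,163.87 +$203.28 interest = $10,367.15; pay $1,244.06 → $9,123.09
Week 5: $9,123.09 +$182.46 interest = $9,305.55; pay $1,209.00 → $8,096.55
Week 6: $8,096.55 +$161.93 interest = $8,258.48; pay $1,209.00 → $7,049.48
Week 7: $7,049.48 +$140.99 interest = $7,190.47; pay $1,209.00 → $5,981.47
Week 8: $5,981.47 +$119.63 interest = $6,101.10; pay $1,209.00 → $4,892.10
Week 9: $4,892.10 +$97.84 interest = $4,989.94; pay $1,209.00 → $3,780.94
Week 10: $3,780.94 +$75.62 interest = $3,856.56; pay $1,209.00 → $2,647.56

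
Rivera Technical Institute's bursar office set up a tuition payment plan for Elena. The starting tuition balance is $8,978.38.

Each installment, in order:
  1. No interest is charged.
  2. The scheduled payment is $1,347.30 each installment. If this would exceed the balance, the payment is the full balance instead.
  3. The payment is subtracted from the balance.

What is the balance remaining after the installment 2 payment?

# | Opening | Payment | End bal
1 | $8,978.38 | $1,347.30 | $7,631.08
2 | $7,631.08 | $1,347.30 | $6,283.78

$6,283.78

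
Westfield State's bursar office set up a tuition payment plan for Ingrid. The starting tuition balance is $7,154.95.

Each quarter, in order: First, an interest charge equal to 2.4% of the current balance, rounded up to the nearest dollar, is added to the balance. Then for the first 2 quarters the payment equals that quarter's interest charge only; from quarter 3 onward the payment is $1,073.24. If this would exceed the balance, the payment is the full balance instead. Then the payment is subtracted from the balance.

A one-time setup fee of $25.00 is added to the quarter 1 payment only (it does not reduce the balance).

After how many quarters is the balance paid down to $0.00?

Quarter 1: opening $7,154.95; interest $172.00 → $7,326.95; payment $172.00 (+ $25.00 fee); balance $7,154.95
Quarter 2: opening $7,154.95; interest $172.00 → $7,326.95; payment $172.00; balance $7,154.95
Quarter 3: opening $7,154.95; interest $172.00 → $7,326.95; payment $1,073.24; balance $6,253.71
Quarter 4: opening $6,253.71; interest $151.00 → $6,404.71; payment $1,073.24; balance $5,331.47
Quarter 5: opening $5,331.47; interest $128.00 → $5,459.47; payment $1,073.24; balance $4,386.23
Quarter 6: opening $4,386.23; interest $106.00 → $4,492.23; payment $1,073.24; balance $3,418.99
Quarter 7: opening $3,418.99; interest $83.00 → $3,501.99; payment $1,073.24; balance $2,428.75
Quarter 8: opening $2,428.75; interest $59.00 → $2,487.75; payment $1,073.24; balance $1,414.51
Quarter 9: opening $1,414.51; interest $34.00 → $1,448.51; payment $1,073.24; balance $375.27
Quarter 10: opening $375.27; interest $10.00 → $385.27; payment $385.27; balance $0.00
Balance reaches $0.00 in quarter 10.

10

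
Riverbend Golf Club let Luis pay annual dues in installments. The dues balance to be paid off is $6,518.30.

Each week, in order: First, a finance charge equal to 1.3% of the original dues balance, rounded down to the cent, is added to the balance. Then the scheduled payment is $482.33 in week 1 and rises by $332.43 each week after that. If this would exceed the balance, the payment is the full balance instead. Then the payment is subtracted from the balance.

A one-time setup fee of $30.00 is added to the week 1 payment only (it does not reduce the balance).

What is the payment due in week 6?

$1,290.73

Week 1: opening $6,518.30; interest $84.73 → $6,603.03; payment $482.33 (+ $30.00 fee); balance $6,120.70
Week 2: opening $6,120.70; interest $84.73 → $6,205.43; payment $814.76; balance $5,390.67
Week 3: opening $5,390.67; interest $84.73 → $5,475.40; payment $1,147.19; balance $4,328.21
Week 4: opening $4,328.21; interest $84.73 → $4,412.94; payment $1,479.62; balance $2,933.32
Week 5: opening $2,933.32; interest $84.73 → $3,018.05; payment $1,812.05; balance $1,206.00
Week 6: opening $1,206.00; interest $84.73 → $1,290.73; payment $1,290.73; balance $0.00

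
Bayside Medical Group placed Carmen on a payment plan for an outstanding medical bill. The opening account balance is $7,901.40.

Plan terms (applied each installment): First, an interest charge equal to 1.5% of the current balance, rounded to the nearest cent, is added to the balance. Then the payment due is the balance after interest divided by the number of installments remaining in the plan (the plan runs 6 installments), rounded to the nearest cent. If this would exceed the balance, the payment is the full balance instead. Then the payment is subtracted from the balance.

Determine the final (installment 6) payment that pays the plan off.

Installment 1: opening $7,901.40; interest $118.52 → $8,019.92; payment $1,336.65; balance $6,683.27
Installment 2: opening $6,683.27; interest $100.25 → $6,783.52; payment $1,356.70; balance $5,426.82
Installment 3: opening $5,426.82; interest $81.40 → $5,508.22; payment $1,377.06; balance $4,131.16
Installment 4: opening $4,131.16; interest $61.97 → $4,193.13; payment $1,397.71; balance $2,795.42
Installment 5: opening $2,795.42; interest $41.93 → $2,837.35; payment $1,418.68; balance $1,418.67
Installment 6: opening $1,418.67; interest $21.28 → $1,439.95; payment $1,439.95; balance $0.00

$1,439.95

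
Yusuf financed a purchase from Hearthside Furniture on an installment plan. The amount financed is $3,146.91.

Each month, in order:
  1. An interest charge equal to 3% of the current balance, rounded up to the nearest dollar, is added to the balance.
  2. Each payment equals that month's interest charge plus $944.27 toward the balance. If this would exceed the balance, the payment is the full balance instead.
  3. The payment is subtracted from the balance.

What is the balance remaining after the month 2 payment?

$1,258.37

Month 1: opening $3,146.91; interest $95.00 → $3,241.91; payment $1,039.27; balance $2,202.64
Month 2: opening $2,202.64; interest $67.00 → $2,269.64; payment $1,011.27; balance $1,258.37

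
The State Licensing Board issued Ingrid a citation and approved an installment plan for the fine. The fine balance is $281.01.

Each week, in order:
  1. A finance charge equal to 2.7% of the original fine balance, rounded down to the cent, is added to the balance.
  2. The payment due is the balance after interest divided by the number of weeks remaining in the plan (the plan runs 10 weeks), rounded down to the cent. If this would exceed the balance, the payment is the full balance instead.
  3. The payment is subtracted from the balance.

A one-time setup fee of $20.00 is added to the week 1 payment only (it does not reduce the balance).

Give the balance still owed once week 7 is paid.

$109.23

Week 1: opening $281.01; interest $7.58 → $288.59; payment $28.85 (+ $20.00 fee); balance $259.74
Week 2: opening $259.74; interest $7.58 → $267.32; payment $29.70; balance $237.62
Week 3: opening $237.62; interest $7.58 → $245.20; payment $30.65; balance $214.55
Week 4: opening $214.55; interest $7.58 → $222.13; payment $31.73; balance $190.40
Week 5: opening $190.40; interest $7.58 → $197.98; payment $32.99; balance $164.99
Week 6: opening $164.99; interest $7.58 → $172.57; payment $34.51; balance $138.06
Week 7: opening $138.06; interest $7.58 → $145.64; payment $36.41; balance $109.23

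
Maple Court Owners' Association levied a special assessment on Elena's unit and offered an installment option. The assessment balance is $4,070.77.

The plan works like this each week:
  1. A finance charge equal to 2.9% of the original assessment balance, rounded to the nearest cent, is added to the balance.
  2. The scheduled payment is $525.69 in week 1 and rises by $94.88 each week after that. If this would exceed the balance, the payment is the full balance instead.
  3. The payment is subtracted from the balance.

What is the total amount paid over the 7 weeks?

$4,897.12

Week 1: opening $4,070.77; interest $118.05 → $4,188.82; payment $525.69; balance $3,663.13
Week 2: opening $3,663.13; interest $118.05 → $3,781.18; payment $620.57; balance $3,160.61
Week 3: opening $3,160.61; interest $118.05 → $3,278.66; payment $715.45; balance $2,563.21
Week 4: opening $2,563.21; interest $118.05 → $2,681.26; payment $810.33; balance $1,870.93
Week 5: opening $1,870.93; interest $118.05 → $1,988.98; payment $905.21; balance $1,083.77
Week 6: opening $1,083.77; interest $118.05 → $1,201.82; payment $1,000.09; balance $201.73
Week 7: opening $201.73; interest $118.05 → $319.78; payment $319.78; balance $0.00
Total paid: $4,897.12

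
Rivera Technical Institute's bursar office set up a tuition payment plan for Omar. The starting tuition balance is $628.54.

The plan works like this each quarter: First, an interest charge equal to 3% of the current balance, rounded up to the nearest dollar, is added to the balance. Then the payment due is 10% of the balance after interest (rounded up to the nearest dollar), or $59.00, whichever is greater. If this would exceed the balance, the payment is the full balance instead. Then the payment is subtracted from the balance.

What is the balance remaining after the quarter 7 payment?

$314.54

Quarter 1: $628.54 +$19.00 interest = $647.54; pay $65.00 → $582.54
Quarter 2: $582.54 +$18.00 interest = $600.54; pay $61.00 → $539.54
Quarter 3: $539.54 +$17.00 interest = $556.54; pay $59.00 → $497.54
Quarter 4: $497.54 +$15.00 interest = $512.54; pay $59.00 → $453.54
Quarter 5: $453.54 +$14.00 interest = $467.54; pay $59.00 → $408.54
Quarter 6: $408.54 +$13.00 interest = $421.54; pay $59.00 → $362.54
Quarter 7: $362.54 +$11.00 interest = $373.54; pay $59.00 → $314.54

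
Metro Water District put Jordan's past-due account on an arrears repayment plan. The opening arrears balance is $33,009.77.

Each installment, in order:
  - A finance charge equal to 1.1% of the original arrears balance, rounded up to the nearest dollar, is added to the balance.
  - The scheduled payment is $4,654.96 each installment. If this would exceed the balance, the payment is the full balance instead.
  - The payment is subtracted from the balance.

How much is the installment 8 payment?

Installment 1: opening $33,009.77; interest $364.00 → $33,373.77; payment $4,654.96; balance $28,718.81
Installment 2: opening $28,718.81; interest $364.00 → $29,082.81; payment $4,654.96; balance $24,427.85
Installment 3: opening $24,427.85; interest $364.00 → $24,791.85; payment $4,654.96; balance $20,136.89
Installment 4: opening $20,136.89; interest $364.00 → $20,500.89; payment $4,654.96; balance $15,845.93
Installment 5: opening $15,845.93; interest $364.00 → $16,209.93; payment $4,654.96; balance $11,554.97
Installment 6: opening $11,554.97; interest $364.00 → $11,918.97; payment $4,654.96; balance $7,264.01
Installment 7: opening $7,264.01; interest $364.00 → $7,628.01; payment $4,654.96; balance $2,973.05
Installment 8: opening $2,973.05; interest $364.00 → $3,337.05; payment $3,337.05; balance $0.00

$3,337.05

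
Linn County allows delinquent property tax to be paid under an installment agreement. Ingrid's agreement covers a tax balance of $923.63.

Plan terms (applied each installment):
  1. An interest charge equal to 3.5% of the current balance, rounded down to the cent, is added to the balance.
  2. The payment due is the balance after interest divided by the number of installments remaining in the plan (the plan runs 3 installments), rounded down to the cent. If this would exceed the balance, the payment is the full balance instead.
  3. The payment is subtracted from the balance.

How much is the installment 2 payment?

$329.80

Installment 1: opening $923.63; interest $32.32 → $955.95; payment $318.65; balance $637.30
Installment 2: opening $637.30; interest $22.30 → $659.60; payment $329.80; balance $329.80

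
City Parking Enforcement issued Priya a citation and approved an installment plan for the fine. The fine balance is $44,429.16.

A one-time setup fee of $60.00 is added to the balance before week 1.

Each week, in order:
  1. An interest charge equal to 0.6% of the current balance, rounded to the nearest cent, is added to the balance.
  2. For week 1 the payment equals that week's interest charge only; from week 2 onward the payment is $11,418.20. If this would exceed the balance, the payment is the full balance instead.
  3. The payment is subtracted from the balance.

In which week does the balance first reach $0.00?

5

Week 1: $44,489.16 +$266.93 interest = $44,756.09; pay $266.93 → $44,489.16
Week 2: $44,489.16 +$266.93 interest = $44,756.09; pay $11,418.20 → $33,337.89
Week 3: $33,337.89 +$200.03 interest = $33,537.92; pay $11,418.20 → $22,119.72
Week 4: $22,119.72 +$132.72 interest = $22,252.44; pay $11,418.20 → $10,834.24
Week 5: $10,834.24 +$65.01 interest = $10,899.25; pay $10,899.25 → $0.00
Balance reaches $0.00 in week 5.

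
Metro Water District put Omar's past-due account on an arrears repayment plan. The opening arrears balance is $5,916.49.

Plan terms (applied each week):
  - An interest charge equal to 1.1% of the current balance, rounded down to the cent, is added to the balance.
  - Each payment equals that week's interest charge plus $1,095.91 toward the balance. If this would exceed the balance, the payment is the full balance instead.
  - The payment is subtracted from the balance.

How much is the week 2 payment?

Week 1: $5,916.49 +$65.08 interest = $5,981.57; pay $1,160.99 → $4,820.58
Week 2: $4,820.58 +$53.02 interest = $4,873.60; pay $1,148.93 → $3,724.67

$1,148.93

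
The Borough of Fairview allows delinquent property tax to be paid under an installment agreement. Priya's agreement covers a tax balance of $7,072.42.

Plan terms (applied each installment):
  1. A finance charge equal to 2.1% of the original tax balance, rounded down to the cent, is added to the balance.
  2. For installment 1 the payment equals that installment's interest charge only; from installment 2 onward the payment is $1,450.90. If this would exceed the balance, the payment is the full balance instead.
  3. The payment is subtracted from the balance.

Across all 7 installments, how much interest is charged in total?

Installment 1: $7,072.42 +$148.52 interest = $7,220.94; pay $148.52 → $7,072.42
Installment 2: $7,072.42 +$148.52 interest = $7,220.94; pay $1,450.90 → $5,770.04
Installment 3: $5,770.04 +$148.52 interest = $5,918.56; pay $1,450.90 → $4,467.66
Installment 4: $4,467.66 +$148.52 interest = $4,616.18; pay $1,450.90 → $3,165.28
Installment 5: $3,165.28 +$148.52 interest = $3,313.80; pay $1,450.90 → $1,862.90
Installment 6: $1,862.90 +$148.52 interest = $2,011.42; pay $1,450.90 → $560.52
Installment 7: $560.52 +$148.52 interest = $709.04; pay $709.04 → $0.00
Total interest: $148.52 + $148.52 + $148.52 + $148.52 + $148.52 + $148.52 + $148.52 = $1,039.64

$1,039.64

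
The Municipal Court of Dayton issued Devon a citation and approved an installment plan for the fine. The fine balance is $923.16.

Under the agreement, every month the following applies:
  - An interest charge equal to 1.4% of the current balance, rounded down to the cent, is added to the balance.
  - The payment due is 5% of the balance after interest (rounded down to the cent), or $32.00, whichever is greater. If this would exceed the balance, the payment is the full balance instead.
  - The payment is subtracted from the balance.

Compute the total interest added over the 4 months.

$48.90

Month 1: opening $923.16; interest $12.92 → $936.08; payment $46.80; balance $889.28
Month 2: opening $889.28; interest $12.44 → $901.72; payment $45.08; balance $856.64
Month 3: opening $856.64; interest $11.99 → $868.63; payment $43.43; balance $825.20
Month 4: opening $825.20; interest $11.55 → $836.75; payment $41.83; balance $794.92
Total interest: $12.92 + $12.44 + $11.99 + $11.55 = $48.90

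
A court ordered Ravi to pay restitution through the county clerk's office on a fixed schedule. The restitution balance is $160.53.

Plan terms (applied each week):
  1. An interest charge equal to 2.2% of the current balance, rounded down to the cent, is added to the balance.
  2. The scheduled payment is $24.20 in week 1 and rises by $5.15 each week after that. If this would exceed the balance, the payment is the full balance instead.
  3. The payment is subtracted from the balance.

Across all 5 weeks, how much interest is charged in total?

$11.84

# | Opening | Interest | Payment | End bal
1 | $160.53 | $3.53 | $24.20 | $139.86
2 | $139.86 | $3.07 | $29.35 | $113.58
3 | $113.58 | $2.49 | $34.50 | $81.57
4 | $81.57 | $1.79 | $39.65 | $43.71
5 | $43.71 | $0.96 | $44.67 | $0.00
Total interest: $3.53 + $3.07 + $2.49 + $1.79 + $0.96 = $11.84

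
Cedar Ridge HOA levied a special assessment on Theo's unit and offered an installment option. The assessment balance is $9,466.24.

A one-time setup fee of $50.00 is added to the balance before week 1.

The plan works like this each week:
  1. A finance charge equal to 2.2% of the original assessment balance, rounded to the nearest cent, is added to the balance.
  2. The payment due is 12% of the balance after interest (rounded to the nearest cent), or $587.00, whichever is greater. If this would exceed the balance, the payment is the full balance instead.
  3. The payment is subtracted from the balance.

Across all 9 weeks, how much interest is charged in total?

Week 1: opening $9,516.24; interest $208.26 → $9,724.50; payment $1,166.94; balance $8,557.56
Week 2: opening $8,557.56; interest $208.26 → $8,765.82; payment $1,051.90; balance $7,713.92
Week 3: opening $7,713.92; interest $208.26 → $7,922.18; payment $950.66; balance $6,971.52
Week 4: opening $6,971.52; interest $208.26 → $7,179.78; payment $861.57; balance $6,318.21
Week 5: opening $6,318.21; interest $208.26 → $6,526.47; payment $783.18; balance $5,743.29
Week 6: opening $5,743.29; interest $208.26 → $5,951.55; payment $714.19; balance $5,237.36
Week 7: opening $5,237.36; interest $208.26 → $5,445.62; payment $653.47; balance $4,792.15
Week 8: opening $4,792.15; interest $208.26 → $5,000.41; payment $600.05; balance $4,400.36
Week 9: opening $4,400.36; interest $208.26 → $4,608.62; payment $587.00; balance $4,021.62
Total interest: $208.26 + $208.26 + $208.26 + $208.26 + $208.26 + $208.26 + $208.26 + $208.26 + $208.26 = $1,874.34

$1,874.34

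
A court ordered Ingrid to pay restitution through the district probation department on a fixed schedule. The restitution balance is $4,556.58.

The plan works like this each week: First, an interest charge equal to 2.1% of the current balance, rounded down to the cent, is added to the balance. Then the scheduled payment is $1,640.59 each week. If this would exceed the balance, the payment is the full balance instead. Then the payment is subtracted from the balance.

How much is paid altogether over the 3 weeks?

$4,745.62

Week 1: opening $4,556.58; interest $95.68 → $4,652.26; payment $1,640.59; balance $3,011.67
Week 2: opening $3,011.67; interest $63.24 → $3,074.91; payment $1,640.59; balance $1,434.32
Week 3: opening $1,434.32; interest $30.12 → $1,464.44; payment $1,464.44; balance $0.00
Total paid: $4,745.62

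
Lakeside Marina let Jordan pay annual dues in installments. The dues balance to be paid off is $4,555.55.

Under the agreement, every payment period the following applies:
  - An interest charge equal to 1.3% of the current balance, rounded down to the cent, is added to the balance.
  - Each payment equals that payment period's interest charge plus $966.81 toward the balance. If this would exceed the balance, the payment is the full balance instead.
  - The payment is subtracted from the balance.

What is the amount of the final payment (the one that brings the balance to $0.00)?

$697.25

Payment period 1: $4,555.55 +$59.22 interest = $4,614.77; pay $1,026.03 → $3,588.74
Payment period 2: $3,588.74 +$46.65 interest = $3,635.39; pay $1,013.46 → $2,621.93
Payment period 3: $2,621.93 +$34.08 interest = $2,656.01; pay $1,000.89 → $1,655.12
Payment period 4: $1,655.12 +$21.51 interest = $1,676.63; pay $988.32 → $688.31
Payment period 5: $688.31 +$8.94 interest = $697.25; pay $697.25 → $0.00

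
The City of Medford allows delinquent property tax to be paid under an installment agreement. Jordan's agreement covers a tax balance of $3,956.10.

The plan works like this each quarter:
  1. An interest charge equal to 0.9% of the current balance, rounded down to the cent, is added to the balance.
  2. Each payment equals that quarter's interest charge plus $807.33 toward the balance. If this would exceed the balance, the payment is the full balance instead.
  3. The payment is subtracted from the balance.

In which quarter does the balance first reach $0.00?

5

# | Opening | Interest | Payment | End bal
1 | $3,956.10 | $35.60 | $842.93 | $3,148.77
2 | $3,148.77 | $28.33 | $835.66 | $2,341.44
3 | $2,341.44 | $21.07 | $828.40 | $1,534.11
4 | $1,534.11 | $13.80 | $821.13 | $726.78
5 | $726.78 | $6.54 | $733.32 | $0.00
Balance reaches $0.00 in quarter 5.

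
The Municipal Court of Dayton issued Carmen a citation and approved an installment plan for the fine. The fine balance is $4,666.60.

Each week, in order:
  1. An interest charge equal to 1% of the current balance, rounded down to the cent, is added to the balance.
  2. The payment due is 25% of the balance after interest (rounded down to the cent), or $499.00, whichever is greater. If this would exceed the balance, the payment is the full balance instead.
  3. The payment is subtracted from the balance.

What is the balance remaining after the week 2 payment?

$2,677.72

# | Opening | Interest | Payment | End bal
1 | $4,666.60 | $46.66 | $1,178.31 | $3,534.95
2 | $3,534.95 | $35.34 | $892.57 | $2,677.72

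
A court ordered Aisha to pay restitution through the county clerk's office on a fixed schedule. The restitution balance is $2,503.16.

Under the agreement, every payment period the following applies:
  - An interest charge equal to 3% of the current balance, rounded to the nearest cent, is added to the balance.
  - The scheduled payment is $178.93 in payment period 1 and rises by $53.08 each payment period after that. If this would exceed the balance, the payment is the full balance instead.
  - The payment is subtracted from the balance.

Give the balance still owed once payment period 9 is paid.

# | Opening | Interest | Payment | End bal
1 | $2,503.16 | $75.09 | $178.93 | $2,399.32
2 | $2,399.32 | $71.98 | $232.01 | $2,239.29
3 | $2,239.29 | $67.18 | $285.09 | $2,021.38
4 | $2,021.38 | $60.64 | $338.17 | $1,743.85
5 | $1,743.85 | $52.32 | $391.25 | $1,404.92
6 | $1,404.92 | $42.15 | $444.33 | $1,002.74
7 | $1,002.74 | $30.08 | $497.41 | $535.41
8 | $535.41 | $16.06 | $550.49 | $0.98
9 | $0.98 | $0.03 | $1.01 | $0.00

$0.00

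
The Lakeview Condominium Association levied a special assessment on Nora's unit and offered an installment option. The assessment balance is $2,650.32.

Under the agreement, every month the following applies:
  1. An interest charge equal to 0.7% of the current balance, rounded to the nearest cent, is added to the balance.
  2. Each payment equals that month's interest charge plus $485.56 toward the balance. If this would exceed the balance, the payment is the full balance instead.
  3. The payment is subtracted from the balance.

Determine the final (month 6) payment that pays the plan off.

Month 1: $2,650.32 +$18.55 interest = $2,668.87; pay $504.11 → $2,164.76
Month 2: $2,164.76 +$15.15 interest = $2,179.91; pay $500.71 → $1,679.20
Month 3: $1,679.20 +$11.75 interest = $1,690.95; pay $497.31 → $1,193.64
Month 4: $1,193.64 +$8.36 interest = $1,202.00; pay $493.92 → $708.08
Month 5: $708.08 +$4.96 interest = $713.04; pay $490.52 → $222.52
Month 6: $222.52 +$1.56 interest = $224.08; pay $224.08 → $0.00

$224.08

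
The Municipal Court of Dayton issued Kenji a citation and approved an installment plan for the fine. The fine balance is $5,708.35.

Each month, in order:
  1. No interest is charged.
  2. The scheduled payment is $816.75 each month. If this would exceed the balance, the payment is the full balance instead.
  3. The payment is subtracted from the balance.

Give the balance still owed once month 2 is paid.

# | Opening | Payment | End bal
1 | $5,708.35 | $816.75 | $4,891.60
2 | $4,891.60 | $816.75 | $4,074.85

$4,074.85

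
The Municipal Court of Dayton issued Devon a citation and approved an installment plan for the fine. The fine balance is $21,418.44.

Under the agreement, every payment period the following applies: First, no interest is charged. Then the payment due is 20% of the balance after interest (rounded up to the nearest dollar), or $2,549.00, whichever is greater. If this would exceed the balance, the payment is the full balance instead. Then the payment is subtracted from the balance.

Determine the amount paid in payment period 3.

Payment period 1: opening $21,418.44; payment $4,284.00; balance $17,134.44
Payment period 2: opening $17,134.44; payment $3,427.00; balance $13,707.44
Payment period 3: opening $13,707.44; payment $2,742.00; balance $10,965.44

$2,742.00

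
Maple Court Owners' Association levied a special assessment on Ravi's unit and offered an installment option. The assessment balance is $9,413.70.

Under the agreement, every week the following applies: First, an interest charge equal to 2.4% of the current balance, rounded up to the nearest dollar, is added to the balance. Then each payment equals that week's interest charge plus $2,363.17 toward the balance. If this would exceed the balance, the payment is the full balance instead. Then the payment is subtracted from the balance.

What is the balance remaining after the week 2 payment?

$4,687.36

Week 1: $9,413.70 +$226.00 interest = $9,639.70; pay $2,589.17 → $7,050.53
Week 2: $7,050.53 +$170.00 interest = $7,220.53; pay $2,533.17 → $4,687.36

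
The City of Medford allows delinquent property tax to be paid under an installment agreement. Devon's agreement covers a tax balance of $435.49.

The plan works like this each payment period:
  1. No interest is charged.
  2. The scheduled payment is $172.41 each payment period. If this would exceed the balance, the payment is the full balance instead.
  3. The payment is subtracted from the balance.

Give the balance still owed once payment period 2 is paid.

Payment period 1: $435.49 − $172.41 → $263.08
Payment period 2: $263.08 − $172.41 → $90.67

$90.67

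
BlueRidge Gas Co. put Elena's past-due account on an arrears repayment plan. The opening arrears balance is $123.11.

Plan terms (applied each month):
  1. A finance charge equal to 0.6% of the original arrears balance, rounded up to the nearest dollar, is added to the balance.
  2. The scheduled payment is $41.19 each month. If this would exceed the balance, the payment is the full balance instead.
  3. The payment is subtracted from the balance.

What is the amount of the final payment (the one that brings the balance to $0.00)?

# | Opening | Interest | Payment | End bal
1 | $123.11 | $1.00 | $41.19 | $82.92
2 | $82.92 | $1.00 | $41.19 | $42.73
3 | $42.73 | $1.00 | $41.19 | $2.54
4 | $2.54 | $1.00 | $3.54 | $0.00

$3.54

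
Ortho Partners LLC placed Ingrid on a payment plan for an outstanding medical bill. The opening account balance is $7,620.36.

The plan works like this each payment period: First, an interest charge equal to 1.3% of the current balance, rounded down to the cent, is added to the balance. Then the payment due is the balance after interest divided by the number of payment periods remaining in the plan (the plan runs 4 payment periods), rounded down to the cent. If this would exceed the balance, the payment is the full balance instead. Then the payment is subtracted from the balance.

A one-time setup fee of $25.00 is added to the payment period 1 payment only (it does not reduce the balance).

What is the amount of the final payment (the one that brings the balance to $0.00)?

# | Opening | Interest | Payment | Fee | End bal
1 | $7,620.36 | $99.06 | $1,929.85 | $25.00 | $5,789.57
2 | $5,789.57 | $75.26 | $1,954.94 | — | $3,909.89
3 | $3,909.89 | $50.82 | $1,980.35 | — | $1,980.36
4 | $1,980.36 | $25.74 | $2,006.10 | — | $0.00

$2,006.10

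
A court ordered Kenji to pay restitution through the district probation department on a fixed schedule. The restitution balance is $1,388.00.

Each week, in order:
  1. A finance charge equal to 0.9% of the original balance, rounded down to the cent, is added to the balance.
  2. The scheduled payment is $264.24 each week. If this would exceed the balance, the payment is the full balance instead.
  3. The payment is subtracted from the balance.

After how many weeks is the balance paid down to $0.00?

6

Week 1: $1,388.00 +$12.49 interest = $1,400.49; pay $264.24 → $1,136.25
Week 2: $1,136.25 +$12.49 interest = $1,148.74; pay $264.24 → $884.50
Week 3: $884.50 +$12.49 interest = $896.99; pay $264.24 → $632.75
Week 4: $632.75 +$12.49 interest = $645.24; pay $264.24 → $381.00
Week 5: $381.00 +$12.49 interest = $393.49; pay $264.24 → $129.25
Week 6: $129.25 +$12.49 interest = $141.74; pay $141.74 → $0.00
Balance reaches $0.00 in week 6.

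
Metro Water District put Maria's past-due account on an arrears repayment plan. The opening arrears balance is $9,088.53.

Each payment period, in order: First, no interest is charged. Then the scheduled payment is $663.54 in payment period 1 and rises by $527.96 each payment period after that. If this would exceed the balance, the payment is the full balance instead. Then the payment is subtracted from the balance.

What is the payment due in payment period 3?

$1,719.46

# | Opening | Payment | End bal
1 | $9,088.53 | $663.54 | $8,424.99
2 | $8,424.99 | $1,191.50 | $7,233.49
3 | $7,233.49 | $1,719.46 | $5,514.03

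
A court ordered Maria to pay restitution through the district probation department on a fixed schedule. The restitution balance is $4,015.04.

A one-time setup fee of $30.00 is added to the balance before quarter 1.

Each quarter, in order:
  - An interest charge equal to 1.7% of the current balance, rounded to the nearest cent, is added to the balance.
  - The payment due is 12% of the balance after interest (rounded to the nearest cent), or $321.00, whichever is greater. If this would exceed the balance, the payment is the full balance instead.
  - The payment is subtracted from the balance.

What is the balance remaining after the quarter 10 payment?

$861.47

# | Opening | Interest | Payment | End bal
1 | $4,045.04 | $68.77 | $493.66 | $3,620.15
2 | $3,620.15 | $61.54 | $441.80 | $3,239.89
3 | $3,239.89 | $55.08 | $395.40 | $2,899.57
4 | $2,899.57 | $49.29 | $353.86 | $2,595.00
5 | $2,595.00 | $44.12 | $321.00 | $2,318.12
6 | $2,318.12 | $39.41 | $321.00 | $2,036.53
7 | $2,036.53 | $34.62 | $321.00 | $1,750.15
8 | $1,750.15 | $29.75 | $321.00 | $1,458.90
9 | $1,458.90 | $24.80 | $321.00 | $1,162.70
10 | $1,162.70 | $19.77 | $321.00 | $861.47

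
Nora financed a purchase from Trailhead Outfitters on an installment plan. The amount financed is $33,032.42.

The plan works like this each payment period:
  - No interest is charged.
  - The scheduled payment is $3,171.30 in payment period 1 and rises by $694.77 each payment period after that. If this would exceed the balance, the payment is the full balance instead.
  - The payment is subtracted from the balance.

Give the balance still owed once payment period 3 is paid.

Payment period 1: opening $33,032.42; payment $3,171.30; balance $29,861.12
Payment period 2: opening $29,861.12; payment $3,866.07; balance $25,995.05
Payment period 3: opening $25,995.05; payment $4,560.84; balance $21,434.21

$21,434.21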